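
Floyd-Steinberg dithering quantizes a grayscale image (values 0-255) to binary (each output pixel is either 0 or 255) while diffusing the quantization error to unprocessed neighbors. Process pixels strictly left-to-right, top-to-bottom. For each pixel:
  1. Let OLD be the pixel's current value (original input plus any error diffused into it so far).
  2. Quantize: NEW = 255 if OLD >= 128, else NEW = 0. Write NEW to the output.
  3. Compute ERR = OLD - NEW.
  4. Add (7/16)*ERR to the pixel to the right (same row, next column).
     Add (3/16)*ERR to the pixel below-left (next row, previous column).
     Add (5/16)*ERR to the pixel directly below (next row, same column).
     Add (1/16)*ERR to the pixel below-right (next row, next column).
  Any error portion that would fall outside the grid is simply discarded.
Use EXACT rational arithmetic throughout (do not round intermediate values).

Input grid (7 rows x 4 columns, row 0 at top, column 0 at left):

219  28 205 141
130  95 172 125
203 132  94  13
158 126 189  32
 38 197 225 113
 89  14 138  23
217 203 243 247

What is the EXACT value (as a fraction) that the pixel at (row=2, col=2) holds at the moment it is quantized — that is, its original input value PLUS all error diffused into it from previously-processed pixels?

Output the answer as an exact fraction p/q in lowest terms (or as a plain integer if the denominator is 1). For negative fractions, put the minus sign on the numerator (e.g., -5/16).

Answer: 50802305/524288

Derivation:
(0,0): OLD=219 → NEW=255, ERR=-36
(0,1): OLD=49/4 → NEW=0, ERR=49/4
(0,2): OLD=13463/64 → NEW=255, ERR=-2857/64
(0,3): OLD=124385/1024 → NEW=0, ERR=124385/1024
(1,0): OLD=7747/64 → NEW=0, ERR=7747/64
(1,1): OLD=72277/512 → NEW=255, ERR=-58283/512
(1,2): OLD=2159225/16384 → NEW=255, ERR=-2018695/16384
(1,3): OLD=27856543/262144 → NEW=0, ERR=27856543/262144
(2,0): OLD=1798007/8192 → NEW=255, ERR=-290953/8192
(2,1): OLD=17131533/262144 → NEW=0, ERR=17131533/262144
(2,2): OLD=50802305/524288 → NEW=0, ERR=50802305/524288
Target (2,2): original=94, with diffused error = 50802305/524288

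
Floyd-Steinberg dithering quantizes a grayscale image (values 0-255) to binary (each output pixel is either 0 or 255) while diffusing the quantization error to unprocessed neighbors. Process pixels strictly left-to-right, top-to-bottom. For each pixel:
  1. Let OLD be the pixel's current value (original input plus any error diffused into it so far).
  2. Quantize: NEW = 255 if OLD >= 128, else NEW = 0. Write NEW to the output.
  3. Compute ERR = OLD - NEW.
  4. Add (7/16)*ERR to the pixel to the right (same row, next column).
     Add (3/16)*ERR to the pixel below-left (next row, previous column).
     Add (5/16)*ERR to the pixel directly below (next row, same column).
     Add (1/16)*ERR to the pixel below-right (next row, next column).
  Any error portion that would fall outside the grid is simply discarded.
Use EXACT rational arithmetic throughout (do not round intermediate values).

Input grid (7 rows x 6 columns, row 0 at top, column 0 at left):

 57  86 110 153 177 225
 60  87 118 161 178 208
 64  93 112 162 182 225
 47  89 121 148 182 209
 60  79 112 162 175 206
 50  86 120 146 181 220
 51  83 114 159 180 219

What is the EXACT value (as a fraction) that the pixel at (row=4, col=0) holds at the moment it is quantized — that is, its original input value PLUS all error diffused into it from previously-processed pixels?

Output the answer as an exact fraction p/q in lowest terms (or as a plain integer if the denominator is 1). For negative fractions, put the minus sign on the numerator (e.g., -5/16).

Answer: 149125420183/2147483648

Derivation:
(0,0): OLD=57 → NEW=0, ERR=57
(0,1): OLD=1775/16 → NEW=0, ERR=1775/16
(0,2): OLD=40585/256 → NEW=255, ERR=-24695/256
(0,3): OLD=453823/4096 → NEW=0, ERR=453823/4096
(0,4): OLD=14776633/65536 → NEW=255, ERR=-1935047/65536
(0,5): OLD=222384271/1048576 → NEW=255, ERR=-45002609/1048576
(1,0): OLD=25245/256 → NEW=0, ERR=25245/256
(1,1): OLD=307787/2048 → NEW=255, ERR=-214453/2048
(1,2): OLD=4571175/65536 → NEW=0, ERR=4571175/65536
(1,3): OLD=56249435/262144 → NEW=255, ERR=-10597285/262144
(1,4): OLD=2515987569/16777216 → NEW=255, ERR=-1762202511/16777216
(1,5): OLD=39403576519/268435456 → NEW=255, ERR=-29047464761/268435456
(2,0): OLD=2463593/32768 → NEW=0, ERR=2463593/32768
(2,1): OLD=117871635/1048576 → NEW=0, ERR=117871635/1048576
(2,2): OLD=2832876281/16777216 → NEW=255, ERR=-1445313799/16777216
(2,3): OLD=12930914673/134217728 → NEW=0, ERR=12930914673/134217728
(2,4): OLD=723746638291/4294967296 → NEW=255, ERR=-371470022189/4294967296
(2,5): OLD=10086671086581/68719476736 → NEW=255, ERR=-7436795481099/68719476736
(3,0): OLD=1536318937/16777216 → NEW=0, ERR=1536318937/16777216
(3,1): OLD=20500068581/134217728 → NEW=255, ERR=-13725452059/134217728
(3,2): OLD=79917559167/1073741824 → NEW=0, ERR=79917559167/1073741824
(3,3): OLD=12992710162173/68719476736 → NEW=255, ERR=-4530756405507/68719476736
(3,4): OLD=61494230755421/549755813888 → NEW=0, ERR=61494230755421/549755813888
(3,5): OLD=1923823074845267/8796093022208 → NEW=255, ERR=-319180645817773/8796093022208
(4,0): OLD=149125420183/2147483648 → NEW=0, ERR=149125420183/2147483648
Target (4,0): original=60, with diffused error = 149125420183/2147483648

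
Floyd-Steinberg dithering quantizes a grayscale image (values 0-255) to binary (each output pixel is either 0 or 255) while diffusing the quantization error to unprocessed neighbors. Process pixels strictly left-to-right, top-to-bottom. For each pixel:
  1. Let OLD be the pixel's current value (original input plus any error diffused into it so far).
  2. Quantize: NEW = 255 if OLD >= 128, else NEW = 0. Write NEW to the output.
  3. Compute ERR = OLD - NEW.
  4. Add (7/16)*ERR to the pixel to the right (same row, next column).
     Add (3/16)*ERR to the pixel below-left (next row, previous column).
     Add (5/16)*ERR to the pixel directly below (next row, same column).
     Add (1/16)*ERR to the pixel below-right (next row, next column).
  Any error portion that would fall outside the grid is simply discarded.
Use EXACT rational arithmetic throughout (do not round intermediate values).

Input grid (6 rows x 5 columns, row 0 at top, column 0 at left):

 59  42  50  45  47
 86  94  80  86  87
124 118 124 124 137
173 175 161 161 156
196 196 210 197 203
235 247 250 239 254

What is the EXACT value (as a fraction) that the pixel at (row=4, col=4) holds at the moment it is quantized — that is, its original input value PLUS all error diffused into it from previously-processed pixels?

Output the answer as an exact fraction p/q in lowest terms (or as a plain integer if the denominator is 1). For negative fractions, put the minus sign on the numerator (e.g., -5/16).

(0,0): OLD=59 → NEW=0, ERR=59
(0,1): OLD=1085/16 → NEW=0, ERR=1085/16
(0,2): OLD=20395/256 → NEW=0, ERR=20395/256
(0,3): OLD=327085/4096 → NEW=0, ERR=327085/4096
(0,4): OLD=5369787/65536 → NEW=0, ERR=5369787/65536
(1,0): OLD=29991/256 → NEW=0, ERR=29991/256
(1,1): OLD=379025/2048 → NEW=255, ERR=-143215/2048
(1,2): OLD=6128485/65536 → NEW=0, ERR=6128485/65536
(1,3): OLD=45143553/262144 → NEW=255, ERR=-21703167/262144
(1,4): OLD=341311459/4194304 → NEW=0, ERR=341311459/4194304
(2,0): OLD=4833227/32768 → NEW=255, ERR=-3522613/32768
(2,1): OLD=77564137/1048576 → NEW=0, ERR=77564137/1048576
(2,2): OLD=2779838459/16777216 → NEW=255, ERR=-1498351621/16777216
(2,3): OLD=21517151425/268435456 → NEW=0, ERR=21517151425/268435456
(2,4): OLD=826026203399/4294967296 → NEW=255, ERR=-269190457081/4294967296
(3,0): OLD=2571532699/16777216 → NEW=255, ERR=-1706657381/16777216
(3,1): OLD=17468050687/134217728 → NEW=255, ERR=-16757469953/134217728
(3,2): OLD=421424898981/4294967296 → NEW=0, ERR=421424898981/4294967296
(3,3): OLD=1818004096893/8589934592 → NEW=255, ERR=-372429224067/8589934592
(3,4): OLD=16830116447953/137438953472 → NEW=0, ERR=16830116447953/137438953472
(4,0): OLD=302368089909/2147483648 → NEW=255, ERR=-245240240331/2147483648
(4,1): OLD=8181829290549/68719476736 → NEW=0, ERR=8181829290549/68719476736
(4,2): OLD=304366112791739/1099511627776 → NEW=255, ERR=23990647708859/1099511627776
(4,3): OLD=3907048050199093/17592186044416 → NEW=255, ERR=-578959391126987/17592186044416
(4,4): OLD=63095244010174963/281474976710656 → NEW=255, ERR=-8680875051042317/281474976710656
Target (4,4): original=203, with diffused error = 63095244010174963/281474976710656

Answer: 63095244010174963/281474976710656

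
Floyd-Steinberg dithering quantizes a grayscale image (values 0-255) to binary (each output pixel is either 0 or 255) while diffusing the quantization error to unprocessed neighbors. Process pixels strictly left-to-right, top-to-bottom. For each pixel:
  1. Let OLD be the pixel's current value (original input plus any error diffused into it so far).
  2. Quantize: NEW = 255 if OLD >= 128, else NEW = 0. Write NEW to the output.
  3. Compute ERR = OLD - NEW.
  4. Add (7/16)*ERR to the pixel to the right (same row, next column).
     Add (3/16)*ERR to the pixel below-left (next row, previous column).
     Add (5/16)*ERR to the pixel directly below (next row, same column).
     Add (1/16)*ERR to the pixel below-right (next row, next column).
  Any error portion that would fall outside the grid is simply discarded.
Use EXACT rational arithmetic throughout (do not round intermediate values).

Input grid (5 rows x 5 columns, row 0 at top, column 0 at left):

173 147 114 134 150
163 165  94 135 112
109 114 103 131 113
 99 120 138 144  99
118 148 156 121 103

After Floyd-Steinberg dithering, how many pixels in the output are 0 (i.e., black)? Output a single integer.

Answer: 13

Derivation:
(0,0): OLD=173 → NEW=255, ERR=-82
(0,1): OLD=889/8 → NEW=0, ERR=889/8
(0,2): OLD=20815/128 → NEW=255, ERR=-11825/128
(0,3): OLD=191657/2048 → NEW=0, ERR=191657/2048
(0,4): OLD=6256799/32768 → NEW=255, ERR=-2099041/32768
(1,0): OLD=20251/128 → NEW=255, ERR=-12389/128
(1,1): OLD=138173/1024 → NEW=255, ERR=-122947/1024
(1,2): OLD=1215489/32768 → NEW=0, ERR=1215489/32768
(1,3): OLD=21323885/131072 → NEW=255, ERR=-12099475/131072
(1,4): OLD=120469927/2097152 → NEW=0, ERR=120469927/2097152
(2,0): OLD=921455/16384 → NEW=0, ERR=921455/16384
(2,1): OLD=53472565/524288 → NEW=0, ERR=53472565/524288
(2,2): OLD=1127431135/8388608 → NEW=255, ERR=-1011663905/8388608
(2,3): OLD=8385847341/134217728 → NEW=0, ERR=8385847341/134217728
(2,4): OLD=327527097851/2147483648 → NEW=255, ERR=-220081232389/2147483648
(3,0): OLD=1138322687/8388608 → NEW=255, ERR=-1000772353/8388608
(3,1): OLD=5407659667/67108864 → NEW=0, ERR=5407659667/67108864
(3,2): OLD=329973385025/2147483648 → NEW=255, ERR=-217634945215/2147483648
(3,3): OLD=396999479865/4294967296 → NEW=0, ERR=396999479865/4294967296
(3,4): OLD=7649759346941/68719476736 → NEW=0, ERR=7649759346941/68719476736
(4,0): OLD=102893620113/1073741824 → NEW=0, ERR=102893620113/1073741824
(4,1): OLD=6481874948753/34359738368 → NEW=255, ERR=-2279858335087/34359738368
(4,2): OLD=64688812269983/549755813888 → NEW=0, ERR=64688812269983/549755813888
(4,3): OLD=1899108287042193/8796093022208 → NEW=255, ERR=-343895433620847/8796093022208
(4,4): OLD=17797594182058615/140737488355328 → NEW=0, ERR=17797594182058615/140737488355328
Output grid:
  Row 0: #.#.#  (2 black, running=2)
  Row 1: ##.#.  (2 black, running=4)
  Row 2: ..#.#  (3 black, running=7)
  Row 3: #.#..  (3 black, running=10)
  Row 4: .#.#.  (3 black, running=13)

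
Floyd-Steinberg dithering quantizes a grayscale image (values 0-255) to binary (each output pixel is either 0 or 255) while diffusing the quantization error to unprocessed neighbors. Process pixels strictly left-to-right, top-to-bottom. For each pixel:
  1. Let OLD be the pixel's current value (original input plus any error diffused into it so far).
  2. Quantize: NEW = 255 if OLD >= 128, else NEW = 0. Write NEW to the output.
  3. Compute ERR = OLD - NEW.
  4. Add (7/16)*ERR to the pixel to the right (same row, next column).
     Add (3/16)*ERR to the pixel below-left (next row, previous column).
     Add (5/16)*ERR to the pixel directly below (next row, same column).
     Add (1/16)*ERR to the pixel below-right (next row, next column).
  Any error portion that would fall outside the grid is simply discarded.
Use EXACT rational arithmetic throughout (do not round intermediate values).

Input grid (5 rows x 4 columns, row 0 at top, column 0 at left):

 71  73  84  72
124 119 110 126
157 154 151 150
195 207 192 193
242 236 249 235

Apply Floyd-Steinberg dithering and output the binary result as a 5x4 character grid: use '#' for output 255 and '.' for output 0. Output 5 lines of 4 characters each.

(0,0): OLD=71 → NEW=0, ERR=71
(0,1): OLD=1665/16 → NEW=0, ERR=1665/16
(0,2): OLD=33159/256 → NEW=255, ERR=-32121/256
(0,3): OLD=70065/4096 → NEW=0, ERR=70065/4096
(1,0): OLD=42419/256 → NEW=255, ERR=-22861/256
(1,1): OLD=191205/2048 → NEW=0, ERR=191205/2048
(1,2): OLD=7952585/65536 → NEW=0, ERR=7952585/65536
(1,3): OLD=185170895/1048576 → NEW=255, ERR=-82215985/1048576
(2,0): OLD=4803751/32768 → NEW=255, ERR=-3552089/32768
(2,1): OLD=160349597/1048576 → NEW=255, ERR=-107037283/1048576
(2,2): OLD=283944305/2097152 → NEW=255, ERR=-250829455/2097152
(2,3): OLD=2709681485/33554432 → NEW=0, ERR=2709681485/33554432
(3,0): OLD=2382111031/16777216 → NEW=255, ERR=-1896079049/16777216
(3,1): OLD=25892026921/268435456 → NEW=0, ERR=25892026921/268435456
(3,2): OLD=882977869271/4294967296 → NEW=255, ERR=-212238791209/4294967296
(3,3): OLD=12997684898145/68719476736 → NEW=255, ERR=-4525781669535/68719476736
(4,0): OLD=965371842475/4294967296 → NEW=255, ERR=-129844818005/4294967296
(4,1): OLD=8129066163585/34359738368 → NEW=255, ERR=-632667120255/34359738368
(4,2): OLD=240992966219105/1099511627776 → NEW=255, ERR=-39382498863775/1099511627776
(4,3): OLD=3442090564279031/17592186044416 → NEW=255, ERR=-1043916877047049/17592186044416
Row 0: ..#.
Row 1: #..#
Row 2: ###.
Row 3: #.##
Row 4: ####

Answer: ..#.
#..#
###.
#.##
####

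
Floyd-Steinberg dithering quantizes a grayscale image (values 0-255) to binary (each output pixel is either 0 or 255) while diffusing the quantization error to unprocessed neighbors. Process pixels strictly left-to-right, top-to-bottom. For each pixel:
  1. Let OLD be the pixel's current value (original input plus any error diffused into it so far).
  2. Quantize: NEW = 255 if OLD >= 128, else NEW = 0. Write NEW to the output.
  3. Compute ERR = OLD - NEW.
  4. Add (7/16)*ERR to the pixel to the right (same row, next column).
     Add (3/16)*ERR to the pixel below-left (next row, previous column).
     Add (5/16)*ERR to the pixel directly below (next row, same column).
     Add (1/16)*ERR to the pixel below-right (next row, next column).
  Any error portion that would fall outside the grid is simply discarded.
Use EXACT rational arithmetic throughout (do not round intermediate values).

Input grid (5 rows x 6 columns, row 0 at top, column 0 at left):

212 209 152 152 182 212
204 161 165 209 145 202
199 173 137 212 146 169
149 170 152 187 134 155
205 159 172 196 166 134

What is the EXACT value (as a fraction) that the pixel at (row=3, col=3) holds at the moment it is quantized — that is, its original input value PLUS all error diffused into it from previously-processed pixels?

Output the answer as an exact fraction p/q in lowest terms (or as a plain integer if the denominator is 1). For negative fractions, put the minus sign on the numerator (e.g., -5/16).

(0,0): OLD=212 → NEW=255, ERR=-43
(0,1): OLD=3043/16 → NEW=255, ERR=-1037/16
(0,2): OLD=31653/256 → NEW=0, ERR=31653/256
(0,3): OLD=844163/4096 → NEW=255, ERR=-200317/4096
(0,4): OLD=10525333/65536 → NEW=255, ERR=-6186347/65536
(0,5): OLD=178993683/1048576 → NEW=255, ERR=-88393197/1048576
(1,0): OLD=45673/256 → NEW=255, ERR=-19607/256
(1,1): OLD=261599/2048 → NEW=0, ERR=261599/2048
(1,2): OLD=16141643/65536 → NEW=255, ERR=-570037/65536
(1,3): OLD=47170223/262144 → NEW=255, ERR=-19676497/262144
(1,4): OLD=1070385901/16777216 → NEW=0, ERR=1070385901/16777216
(1,5): OLD=53061502827/268435456 → NEW=255, ERR=-15389538453/268435456
(2,0): OLD=6521349/32768 → NEW=255, ERR=-1834491/32768
(2,1): OLD=190847111/1048576 → NEW=255, ERR=-76539769/1048576
(2,2): OLD=1614917973/16777216 → NEW=0, ERR=1614917973/16777216
(2,3): OLD=32490745837/134217728 → NEW=255, ERR=-1734774803/134217728
(2,4): OLD=622091901767/4294967296 → NEW=255, ERR=-473124758713/4294967296
(2,5): OLD=7344573971809/68719476736 → NEW=0, ERR=7344573971809/68719476736
(3,0): OLD=1976667317/16777216 → NEW=0, ERR=1976667317/16777216
(3,1): OLD=28626505873/134217728 → NEW=255, ERR=-5599014767/134217728
(3,2): OLD=168409857603/1073741824 → NEW=255, ERR=-105394307517/1073741824
(3,3): OLD=8615982295625/68719476736 → NEW=0, ERR=8615982295625/68719476736
Target (3,3): original=187, with diffused error = 8615982295625/68719476736

Answer: 8615982295625/68719476736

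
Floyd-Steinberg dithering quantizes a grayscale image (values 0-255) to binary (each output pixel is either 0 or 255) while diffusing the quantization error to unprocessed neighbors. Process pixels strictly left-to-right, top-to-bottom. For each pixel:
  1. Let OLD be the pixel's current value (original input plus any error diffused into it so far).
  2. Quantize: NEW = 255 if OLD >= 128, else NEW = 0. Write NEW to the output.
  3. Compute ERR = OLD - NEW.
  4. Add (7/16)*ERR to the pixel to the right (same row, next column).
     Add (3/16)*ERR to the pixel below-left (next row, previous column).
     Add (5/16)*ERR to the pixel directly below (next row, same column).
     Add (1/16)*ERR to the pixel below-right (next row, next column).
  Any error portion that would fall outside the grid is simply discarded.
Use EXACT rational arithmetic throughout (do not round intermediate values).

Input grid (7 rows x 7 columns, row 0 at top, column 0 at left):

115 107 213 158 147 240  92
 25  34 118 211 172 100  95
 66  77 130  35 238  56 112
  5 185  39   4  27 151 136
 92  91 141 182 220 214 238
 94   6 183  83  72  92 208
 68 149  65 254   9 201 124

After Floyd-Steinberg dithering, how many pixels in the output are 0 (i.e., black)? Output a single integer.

(0,0): OLD=115 → NEW=0, ERR=115
(0,1): OLD=2517/16 → NEW=255, ERR=-1563/16
(0,2): OLD=43587/256 → NEW=255, ERR=-21693/256
(0,3): OLD=495317/4096 → NEW=0, ERR=495317/4096
(0,4): OLD=13101011/65536 → NEW=255, ERR=-3610669/65536
(0,5): OLD=226383557/1048576 → NEW=255, ERR=-41003323/1048576
(0,6): OLD=1256480611/16777216 → NEW=0, ERR=1256480611/16777216
(1,0): OLD=10911/256 → NEW=0, ERR=10911/256
(1,1): OLD=27481/2048 → NEW=0, ERR=27481/2048
(1,2): OLD=7468365/65536 → NEW=0, ERR=7468365/65536
(1,3): OLD=74192009/262144 → NEW=255, ERR=7345289/262144
(1,4): OLD=2806286907/16777216 → NEW=255, ERR=-1471903173/16777216
(1,5): OLD=8052534059/134217728 → NEW=0, ERR=8052534059/134217728
(1,6): OLD=305389484069/2147483648 → NEW=255, ERR=-242218846171/2147483648
(2,0): OLD=2681571/32768 → NEW=0, ERR=2681571/32768
(2,1): OLD=147877617/1048576 → NEW=255, ERR=-119509263/1048576
(2,2): OLD=2044156179/16777216 → NEW=0, ERR=2044156179/16777216
(2,3): OLD=11775509307/134217728 → NEW=0, ERR=11775509307/134217728
(2,4): OLD=281285968299/1073741824 → NEW=255, ERR=7481803179/1073741824
(2,5): OLD=1758033173177/34359738368 → NEW=0, ERR=1758033173177/34359738368
(2,6): OLD=56562824393119/549755813888 → NEW=0, ERR=56562824393119/549755813888
(3,0): OLD=154409651/16777216 → NEW=0, ERR=154409651/16777216
(3,1): OLD=24343059383/134217728 → NEW=255, ERR=-9882461257/134217728
(3,2): OLD=58185111445/1073741824 → NEW=0, ERR=58185111445/1073741824
(3,3): OLD=275076758531/4294967296 → NEW=0, ERR=275076758531/4294967296
(3,4): OLD=39733423863475/549755813888 → NEW=0, ERR=39733423863475/549755813888
(3,5): OLD=960252911829449/4398046511104 → NEW=255, ERR=-161248948502071/4398046511104
(3,6): OLD=10928947790539223/70368744177664 → NEW=255, ERR=-7015081974765097/70368744177664
(4,0): OLD=174097497885/2147483648 → NEW=0, ERR=174097497885/2147483648
(4,1): OLD=3923696880121/34359738368 → NEW=0, ERR=3923696880121/34359738368
(4,2): OLD=118362997873207/549755813888 → NEW=255, ERR=-21824734668233/549755813888
(4,3): OLD=886577980737165/4398046511104 → NEW=255, ERR=-234923879594355/4398046511104
(4,4): OLD=7611962635847063/35184372088832 → NEW=255, ERR=-1360052246805097/35184372088832
(4,5): OLD=193042565059114007/1125899906842624 → NEW=255, ERR=-94061911185755113/1125899906842624
(4,6): OLD=3026507178158688465/18014398509481984 → NEW=255, ERR=-1567164441759217455/18014398509481984
(5,0): OLD=77375936976635/549755813888 → NEW=255, ERR=-62811795564805/549755813888
(5,1): OLD=-46957752478423/4398046511104 → NEW=0, ERR=-46957752478423/4398046511104
(5,2): OLD=5736624046153327/35184372088832 → NEW=255, ERR=-3235390836498833/35184372088832
(5,3): OLD=4601607667760331/281474976710656 → NEW=0, ERR=4601607667760331/281474976710656
(5,4): OLD=865947101157756377/18014398509481984 → NEW=0, ERR=865947101157756377/18014398509481984
(5,5): OLD=9828015671779752009/144115188075855872 → NEW=0, ERR=9828015671779752009/144115188075855872
(5,6): OLD=473684953316761253415/2305843009213693952 → NEW=255, ERR=-114305014032730704345/2305843009213693952
(6,0): OLD=2131729524053683/70368744177664 → NEW=0, ERR=2131729524053683/70368744177664
(6,1): OLD=151472317738364879/1125899906842624 → NEW=255, ERR=-135632158506504241/1125899906842624
(6,2): OLD=-252953632890366323/18014398509481984 → NEW=0, ERR=-252953632890366323/18014398509481984
(6,3): OLD=36926837880585695635/144115188075855872 → NEW=255, ERR=177464921242448275/144115188075855872
(6,4): OLD=11059099464895398009/288230376151711744 → NEW=0, ERR=11059099464895398009/288230376151711744
(6,5): OLD=8589068128257762902077/36893488147419103232 → NEW=255, ERR=-818771349334108422083/36893488147419103232
(6,6): OLD=60836851928497902024411/590295810358705651712 → NEW=0, ERR=60836851928497902024411/590295810358705651712
Output grid:
  Row 0: .##.##.  (3 black, running=3)
  Row 1: ...##.#  (4 black, running=7)
  Row 2: .#..#..  (5 black, running=12)
  Row 3: .#...##  (4 black, running=16)
  Row 4: ..#####  (2 black, running=18)
  Row 5: #.#...#  (4 black, running=22)
  Row 6: .#.#.#.  (4 black, running=26)

Answer: 26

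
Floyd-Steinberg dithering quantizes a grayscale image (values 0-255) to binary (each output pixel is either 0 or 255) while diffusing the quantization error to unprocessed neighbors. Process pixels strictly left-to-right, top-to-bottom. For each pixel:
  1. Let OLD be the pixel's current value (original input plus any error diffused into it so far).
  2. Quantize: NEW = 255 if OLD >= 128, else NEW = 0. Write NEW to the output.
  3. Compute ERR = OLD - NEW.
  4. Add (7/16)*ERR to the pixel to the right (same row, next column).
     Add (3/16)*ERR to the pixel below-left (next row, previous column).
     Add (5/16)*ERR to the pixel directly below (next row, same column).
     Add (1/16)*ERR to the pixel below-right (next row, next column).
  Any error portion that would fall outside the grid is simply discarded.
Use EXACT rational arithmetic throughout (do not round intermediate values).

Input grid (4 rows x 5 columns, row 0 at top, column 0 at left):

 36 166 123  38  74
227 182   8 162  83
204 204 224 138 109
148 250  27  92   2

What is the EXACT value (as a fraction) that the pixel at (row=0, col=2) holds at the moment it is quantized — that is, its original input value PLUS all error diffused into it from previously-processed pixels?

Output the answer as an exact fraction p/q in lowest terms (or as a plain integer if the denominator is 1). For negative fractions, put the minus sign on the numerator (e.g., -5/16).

Answer: 5821/64

Derivation:
(0,0): OLD=36 → NEW=0, ERR=36
(0,1): OLD=727/4 → NEW=255, ERR=-293/4
(0,2): OLD=5821/64 → NEW=0, ERR=5821/64
Target (0,2): original=123, with diffused error = 5821/64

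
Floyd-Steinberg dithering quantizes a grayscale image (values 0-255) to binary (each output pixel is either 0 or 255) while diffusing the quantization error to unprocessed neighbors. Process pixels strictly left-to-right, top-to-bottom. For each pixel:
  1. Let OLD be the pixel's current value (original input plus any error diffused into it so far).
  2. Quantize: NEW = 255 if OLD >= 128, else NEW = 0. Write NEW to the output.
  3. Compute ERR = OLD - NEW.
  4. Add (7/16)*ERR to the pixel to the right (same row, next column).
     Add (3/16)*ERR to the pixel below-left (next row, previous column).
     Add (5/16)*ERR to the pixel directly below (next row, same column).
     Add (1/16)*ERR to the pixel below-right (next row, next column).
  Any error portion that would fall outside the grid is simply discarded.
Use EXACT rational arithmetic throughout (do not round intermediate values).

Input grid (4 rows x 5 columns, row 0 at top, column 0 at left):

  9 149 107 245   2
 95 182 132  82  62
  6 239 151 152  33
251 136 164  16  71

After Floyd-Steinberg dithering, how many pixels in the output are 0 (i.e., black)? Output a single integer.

Answer: 12

Derivation:
(0,0): OLD=9 → NEW=0, ERR=9
(0,1): OLD=2447/16 → NEW=255, ERR=-1633/16
(0,2): OLD=15961/256 → NEW=0, ERR=15961/256
(0,3): OLD=1115247/4096 → NEW=255, ERR=70767/4096
(0,4): OLD=626441/65536 → NEW=0, ERR=626441/65536
(1,0): OLD=20141/256 → NEW=0, ERR=20141/256
(1,1): OLD=403003/2048 → NEW=255, ERR=-119237/2048
(1,2): OLD=8052567/65536 → NEW=0, ERR=8052567/65536
(1,3): OLD=38494475/262144 → NEW=255, ERR=-28352245/262144
(1,4): OLD=78639041/4194304 → NEW=0, ERR=78639041/4194304
(2,0): OLD=644537/32768 → NEW=0, ERR=644537/32768
(2,1): OLD=269869059/1048576 → NEW=255, ERR=2482179/1048576
(2,2): OLD=2793663945/16777216 → NEW=255, ERR=-1484526135/16777216
(2,3): OLD=24342913611/268435456 → NEW=0, ERR=24342913611/268435456
(2,4): OLD=308266110285/4294967296 → NEW=0, ERR=308266110285/4294967296
(3,0): OLD=4321653673/16777216 → NEW=255, ERR=43463593/16777216
(3,1): OLD=16443233013/134217728 → NEW=0, ERR=16443233013/134217728
(3,2): OLD=889481986583/4294967296 → NEW=255, ERR=-205734673897/4294967296
(3,3): OLD=268945204959/8589934592 → NEW=0, ERR=268945204959/8589934592
(3,4): OLD=15502416469627/137438953472 → NEW=0, ERR=15502416469627/137438953472
Output grid:
  Row 0: .#.#.  (3 black, running=3)
  Row 1: .#.#.  (3 black, running=6)
  Row 2: .##..  (3 black, running=9)
  Row 3: #.#..  (3 black, running=12)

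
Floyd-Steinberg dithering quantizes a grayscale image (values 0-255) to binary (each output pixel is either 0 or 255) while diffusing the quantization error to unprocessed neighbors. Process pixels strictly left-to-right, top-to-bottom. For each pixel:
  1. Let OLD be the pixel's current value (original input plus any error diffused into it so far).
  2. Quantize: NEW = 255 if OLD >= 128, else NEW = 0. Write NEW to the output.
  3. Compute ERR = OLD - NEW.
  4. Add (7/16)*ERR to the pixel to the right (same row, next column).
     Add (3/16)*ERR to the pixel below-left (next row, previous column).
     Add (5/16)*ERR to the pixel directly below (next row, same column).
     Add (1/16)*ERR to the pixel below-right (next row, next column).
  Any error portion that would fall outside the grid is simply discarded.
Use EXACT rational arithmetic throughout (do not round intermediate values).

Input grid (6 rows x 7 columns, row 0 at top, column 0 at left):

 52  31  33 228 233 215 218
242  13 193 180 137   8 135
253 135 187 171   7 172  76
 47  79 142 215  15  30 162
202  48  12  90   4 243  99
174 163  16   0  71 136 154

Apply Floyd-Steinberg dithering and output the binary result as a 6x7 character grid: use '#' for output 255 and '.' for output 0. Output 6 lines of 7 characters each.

Answer: ...####
#.##...
##.#.#.
..##..#
#....#.
##...##

Derivation:
(0,0): OLD=52 → NEW=0, ERR=52
(0,1): OLD=215/4 → NEW=0, ERR=215/4
(0,2): OLD=3617/64 → NEW=0, ERR=3617/64
(0,3): OLD=258791/1024 → NEW=255, ERR=-2329/1024
(0,4): OLD=3801169/16384 → NEW=255, ERR=-376751/16384
(0,5): OLD=53723703/262144 → NEW=255, ERR=-13123017/262144
(0,6): OLD=822497153/4194304 → NEW=255, ERR=-247050367/4194304
(1,0): OLD=17173/64 → NEW=255, ERR=853/64
(1,1): OLD=25331/512 → NEW=0, ERR=25331/512
(1,2): OLD=3854159/16384 → NEW=255, ERR=-323761/16384
(1,3): OLD=11132243/65536 → NEW=255, ERR=-5579437/65536
(1,4): OLD=348290057/4194304 → NEW=0, ERR=348290057/4194304
(1,5): OLD=543730297/33554432 → NEW=0, ERR=543730297/33554432
(1,6): OLD=64721924343/536870912 → NEW=0, ERR=64721924343/536870912
(2,0): OLD=2182689/8192 → NEW=255, ERR=93729/8192
(2,1): OLD=40001691/262144 → NEW=255, ERR=-26845029/262144
(2,2): OLD=516534993/4194304 → NEW=0, ERR=516534993/4194304
(2,3): OLD=7133964105/33554432 → NEW=255, ERR=-1422416055/33554432
(2,4): OLD=3253652713/268435456 → NEW=0, ERR=3253652713/268435456
(2,5): OLD=1805265211891/8589934592 → NEW=255, ERR=-385168109069/8589934592
(2,6): OLD=13066132603861/137438953472 → NEW=0, ERR=13066132603861/137438953472
(3,0): OLD=131593841/4194304 → NEW=0, ERR=131593841/4194304
(3,1): OLD=2836374525/33554432 → NEW=0, ERR=2836374525/33554432
(3,2): OLD=54524139511/268435456 → NEW=255, ERR=-13926901769/268435456
(3,3): OLD=202963052937/1073741824 → NEW=255, ERR=-70841112183/1073741824
(3,4): OLD=-2904576383375/137438953472 → NEW=0, ERR=-2904576383375/137438953472
(3,5): OLD=27844741129027/1099511627776 → NEW=0, ERR=27844741129027/1099511627776
(3,6): OLD=3518191113292189/17592186044416 → NEW=255, ERR=-967816328033891/17592186044416
(4,0): OLD=122220801439/536870912 → NEW=255, ERR=-14681281121/536870912
(4,1): OLD=469740455603/8589934592 → NEW=0, ERR=469740455603/8589934592
(4,2): OLD=1735071533853/137438953472 → NEW=0, ERR=1735071533853/137438953472
(4,3): OLD=74437489541839/1099511627776 → NEW=0, ERR=74437489541839/1099511627776
(4,4): OLD=243120520073613/8796093022208 → NEW=0, ERR=243120520073613/8796093022208
(4,5): OLD=70754451150868477/281474976710656 → NEW=255, ERR=-1021667910348803/281474976710656
(4,6): OLD=368407635223557115/4503599627370496 → NEW=0, ERR=368407635223557115/4503599627370496
(5,0): OLD=24149096781257/137438953472 → NEW=255, ERR=-10897836354103/137438953472
(5,1): OLD=160590989629539/1099511627776 → NEW=255, ERR=-119784475453341/1099511627776
(5,2): OLD=-102087121582955/8796093022208 → NEW=0, ERR=-102087121582955/8796093022208
(5,3): OLD=1551647934490153/70368744177664 → NEW=0, ERR=1551647934490153/70368744177664
(5,4): OLD=418091992512471955/4503599627370496 → NEW=0, ERR=418091992512471955/4503599627370496
(5,5): OLD=6937221957932979971/36028797018963968 → NEW=255, ERR=-2250121281902831869/36028797018963968
(5,6): OLD=87629638797825031885/576460752303423488 → NEW=255, ERR=-59367853039547957555/576460752303423488
Row 0: ...####
Row 1: #.##...
Row 2: ##.#.#.
Row 3: ..##..#
Row 4: #....#.
Row 5: ##...##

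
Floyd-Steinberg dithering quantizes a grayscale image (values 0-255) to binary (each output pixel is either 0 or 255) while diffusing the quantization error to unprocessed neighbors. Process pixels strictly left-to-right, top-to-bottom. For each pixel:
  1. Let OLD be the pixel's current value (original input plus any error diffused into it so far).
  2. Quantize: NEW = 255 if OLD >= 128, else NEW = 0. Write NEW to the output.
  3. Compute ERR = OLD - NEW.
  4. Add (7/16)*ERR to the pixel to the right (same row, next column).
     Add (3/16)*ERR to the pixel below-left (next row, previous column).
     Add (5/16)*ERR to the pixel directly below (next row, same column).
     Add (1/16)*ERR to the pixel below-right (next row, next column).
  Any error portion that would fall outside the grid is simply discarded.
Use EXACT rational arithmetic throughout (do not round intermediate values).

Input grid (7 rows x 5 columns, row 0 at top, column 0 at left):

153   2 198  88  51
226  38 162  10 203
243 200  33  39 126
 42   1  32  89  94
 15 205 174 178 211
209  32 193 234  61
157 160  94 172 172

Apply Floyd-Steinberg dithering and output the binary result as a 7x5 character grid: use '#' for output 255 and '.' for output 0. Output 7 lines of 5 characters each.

(0,0): OLD=153 → NEW=255, ERR=-102
(0,1): OLD=-341/8 → NEW=0, ERR=-341/8
(0,2): OLD=22957/128 → NEW=255, ERR=-9683/128
(0,3): OLD=112443/2048 → NEW=0, ERR=112443/2048
(0,4): OLD=2458269/32768 → NEW=0, ERR=2458269/32768
(1,0): OLD=23825/128 → NEW=255, ERR=-8815/128
(1,1): OLD=-26633/1024 → NEW=0, ERR=-26633/1024
(1,2): OLD=4410947/32768 → NEW=255, ERR=-3944893/32768
(1,3): OLD=-2119993/131072 → NEW=0, ERR=-2119993/131072
(1,4): OLD=467243637/2097152 → NEW=255, ERR=-67530123/2097152
(2,0): OLD=3548813/16384 → NEW=255, ERR=-629107/16384
(2,1): OLD=77697503/524288 → NEW=255, ERR=-55995937/524288
(2,2): OLD=-469814947/8388608 → NEW=0, ERR=-469814947/8388608
(2,3): OLD=-552865081/134217728 → NEW=0, ERR=-552865081/134217728
(2,4): OLD=242932371889/2147483648 → NEW=0, ERR=242932371889/2147483648
(3,0): OLD=83676605/8388608 → NEW=0, ERR=83676605/8388608
(3,1): OLD=-2745634311/67108864 → NEW=0, ERR=-2745634311/67108864
(3,2): OLD=-23298154493/2147483648 → NEW=0, ERR=-23298154493/2147483648
(3,3): OLD=432403114507/4294967296 → NEW=0, ERR=432403114507/4294967296
(3,4): OLD=11898084651031/68719476736 → NEW=255, ERR=-5625381916649/68719476736
(4,0): OLD=11216288627/1073741824 → NEW=0, ERR=11216288627/1073741824
(4,1): OLD=6712999663859/34359738368 → NEW=255, ERR=-2048733619981/34359738368
(4,2): OLD=88424433898141/549755813888 → NEW=255, ERR=-51763298643299/549755813888
(4,3): OLD=1339125967184627/8796093022208 → NEW=255, ERR=-903877753478413/8796093022208
(4,4): OLD=20653782920480293/140737488355328 → NEW=255, ERR=-15234276610128347/140737488355328
(5,0): OLD=110547370422969/549755813888 → NEW=255, ERR=-29640362118471/549755813888
(5,1): OLD=-119726701934997/4398046511104 → NEW=0, ERR=-119726701934997/4398046511104
(5,2): OLD=18108988466874051/140737488355328 → NEW=255, ERR=-17779071063734589/140737488355328
(5,3): OLD=67800801098715821/562949953421312 → NEW=0, ERR=67800801098715821/562949953421312
(5,4): OLD=661511053805025887/9007199254740992 → NEW=0, ERR=661511053805025887/9007199254740992
(6,0): OLD=9503098245349417/70368744177664 → NEW=255, ERR=-8440931519954903/70368744177664
(6,1): OLD=162033510707139175/2251799813685248 → NEW=0, ERR=162033510707139175/2251799813685248
(6,2): OLD=3850925351427691485/36028797018963968 → NEW=0, ERR=3850925351427691485/36028797018963968
(6,3): OLD=151190673661115998911/576460752303423488 → NEW=255, ERR=4193181823743009471/576460752303423488
(6,4): OLD=1896883820647915789817/9223372036854775808 → NEW=255, ERR=-455076048750052041223/9223372036854775808
Row 0: #.#..
Row 1: #.#.#
Row 2: ##...
Row 3: ....#
Row 4: .####
Row 5: #.#..
Row 6: #..##

Answer: #.#..
#.#.#
##...
....#
.####
#.#..
#..##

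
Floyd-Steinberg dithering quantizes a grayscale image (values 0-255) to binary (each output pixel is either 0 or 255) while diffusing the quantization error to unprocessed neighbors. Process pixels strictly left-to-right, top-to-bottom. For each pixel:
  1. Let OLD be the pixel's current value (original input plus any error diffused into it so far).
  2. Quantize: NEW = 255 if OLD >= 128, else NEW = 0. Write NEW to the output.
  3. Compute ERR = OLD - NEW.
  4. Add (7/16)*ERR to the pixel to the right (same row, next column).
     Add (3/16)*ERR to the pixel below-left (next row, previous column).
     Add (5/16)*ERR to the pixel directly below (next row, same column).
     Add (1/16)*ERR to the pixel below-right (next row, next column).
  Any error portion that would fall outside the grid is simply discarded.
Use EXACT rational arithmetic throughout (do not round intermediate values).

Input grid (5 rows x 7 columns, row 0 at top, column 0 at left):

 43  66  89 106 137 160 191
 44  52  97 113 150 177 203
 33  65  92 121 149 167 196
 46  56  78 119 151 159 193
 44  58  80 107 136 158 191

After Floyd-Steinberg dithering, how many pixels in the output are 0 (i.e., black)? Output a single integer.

(0,0): OLD=43 → NEW=0, ERR=43
(0,1): OLD=1357/16 → NEW=0, ERR=1357/16
(0,2): OLD=32283/256 → NEW=0, ERR=32283/256
(0,3): OLD=660157/4096 → NEW=255, ERR=-384323/4096
(0,4): OLD=6288171/65536 → NEW=0, ERR=6288171/65536
(0,5): OLD=211789357/1048576 → NEW=255, ERR=-55597523/1048576
(0,6): OLD=2815265595/16777216 → NEW=255, ERR=-1462924485/16777216
(1,0): OLD=18775/256 → NEW=0, ERR=18775/256
(1,1): OLD=280417/2048 → NEW=255, ERR=-241823/2048
(1,2): OLD=4748533/65536 → NEW=0, ERR=4748533/65536
(1,3): OLD=37027985/262144 → NEW=255, ERR=-29818735/262144
(1,4): OLD=1919532243/16777216 → NEW=0, ERR=1919532243/16777216
(1,5): OLD=26861498947/134217728 → NEW=255, ERR=-7364021693/134217728
(1,6): OLD=318757566349/2147483648 → NEW=255, ERR=-228850763891/2147483648
(2,0): OLD=1106875/32768 → NEW=0, ERR=1106875/32768
(2,1): OLD=64014009/1048576 → NEW=0, ERR=64014009/1048576
(2,2): OLD=1889846379/16777216 → NEW=0, ERR=1889846379/16777216
(2,3): OLD=21570920403/134217728 → NEW=255, ERR=-12654600237/134217728
(2,4): OLD=135407447107/1073741824 → NEW=0, ERR=135407447107/1073741824
(2,5): OLD=6603806666945/34359738368 → NEW=255, ERR=-2157926616895/34359738368
(2,6): OLD=72453402539095/549755813888 → NEW=255, ERR=-67734330002345/549755813888
(3,0): OLD=1140893963/16777216 → NEW=0, ERR=1140893963/16777216
(3,1): OLD=17188011567/134217728 → NEW=255, ERR=-17037509073/134217728
(3,2): OLD=47032504317/1073741824 → NEW=0, ERR=47032504317/1073741824
(3,3): OLD=598655115803/4294967296 → NEW=255, ERR=-496561544677/4294967296
(3,4): OLD=67157515420939/549755813888 → NEW=0, ERR=67157515420939/549755813888
(3,5): OLD=781086446018897/4398046511104 → NEW=255, ERR=-340415414312623/4398046511104
(3,6): OLD=8212671919044431/70368744177664 → NEW=0, ERR=8212671919044431/70368744177664
(4,0): OLD=89012511813/2147483648 → NEW=0, ERR=89012511813/2147483648
(4,1): OLD=1681181135361/34359738368 → NEW=0, ERR=1681181135361/34359738368
(4,2): OLD=46994854354351/549755813888 → NEW=0, ERR=46994854354351/549755813888
(4,3): OLD=588949866868277/4398046511104 → NEW=255, ERR=-532551993463243/4398046511104
(4,4): OLD=3499430303035023/35184372088832 → NEW=0, ERR=3499430303035023/35184372088832
(4,5): OLD=232885154109628559/1125899906842624 → NEW=255, ERR=-54219322135240561/1125899906842624
(4,6): OLD=3631082267823898009/18014398509481984 → NEW=255, ERR=-962589352094007911/18014398509481984
Output grid:
  Row 0: ...#.##  (4 black, running=4)
  Row 1: .#.#.##  (3 black, running=7)
  Row 2: ...#.##  (4 black, running=11)
  Row 3: .#.#.#.  (4 black, running=15)
  Row 4: ...#.##  (4 black, running=19)

Answer: 19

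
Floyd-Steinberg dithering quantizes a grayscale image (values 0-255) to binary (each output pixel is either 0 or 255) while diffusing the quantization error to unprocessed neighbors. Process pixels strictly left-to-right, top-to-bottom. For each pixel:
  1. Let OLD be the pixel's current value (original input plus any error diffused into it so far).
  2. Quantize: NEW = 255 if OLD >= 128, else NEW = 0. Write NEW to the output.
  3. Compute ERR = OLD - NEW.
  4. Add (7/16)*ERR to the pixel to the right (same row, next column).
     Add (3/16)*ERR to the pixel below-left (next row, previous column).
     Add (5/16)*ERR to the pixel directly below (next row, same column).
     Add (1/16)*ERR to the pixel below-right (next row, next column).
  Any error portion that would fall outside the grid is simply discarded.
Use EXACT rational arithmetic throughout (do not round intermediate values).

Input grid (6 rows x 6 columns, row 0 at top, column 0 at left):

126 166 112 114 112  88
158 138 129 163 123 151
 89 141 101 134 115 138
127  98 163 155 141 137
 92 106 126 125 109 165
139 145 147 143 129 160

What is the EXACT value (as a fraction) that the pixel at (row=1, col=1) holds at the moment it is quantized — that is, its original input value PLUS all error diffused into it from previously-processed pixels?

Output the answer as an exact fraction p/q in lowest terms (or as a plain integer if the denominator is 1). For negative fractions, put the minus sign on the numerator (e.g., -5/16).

Answer: 128533/1024

Derivation:
(0,0): OLD=126 → NEW=0, ERR=126
(0,1): OLD=1769/8 → NEW=255, ERR=-271/8
(0,2): OLD=12439/128 → NEW=0, ERR=12439/128
(0,3): OLD=320545/2048 → NEW=255, ERR=-201695/2048
(0,4): OLD=2258151/32768 → NEW=0, ERR=2258151/32768
(0,5): OLD=61944401/524288 → NEW=0, ERR=61944401/524288
(1,0): OLD=24451/128 → NEW=255, ERR=-8189/128
(1,1): OLD=128533/1024 → NEW=0, ERR=128533/1024
Target (1,1): original=138, with diffused error = 128533/1024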